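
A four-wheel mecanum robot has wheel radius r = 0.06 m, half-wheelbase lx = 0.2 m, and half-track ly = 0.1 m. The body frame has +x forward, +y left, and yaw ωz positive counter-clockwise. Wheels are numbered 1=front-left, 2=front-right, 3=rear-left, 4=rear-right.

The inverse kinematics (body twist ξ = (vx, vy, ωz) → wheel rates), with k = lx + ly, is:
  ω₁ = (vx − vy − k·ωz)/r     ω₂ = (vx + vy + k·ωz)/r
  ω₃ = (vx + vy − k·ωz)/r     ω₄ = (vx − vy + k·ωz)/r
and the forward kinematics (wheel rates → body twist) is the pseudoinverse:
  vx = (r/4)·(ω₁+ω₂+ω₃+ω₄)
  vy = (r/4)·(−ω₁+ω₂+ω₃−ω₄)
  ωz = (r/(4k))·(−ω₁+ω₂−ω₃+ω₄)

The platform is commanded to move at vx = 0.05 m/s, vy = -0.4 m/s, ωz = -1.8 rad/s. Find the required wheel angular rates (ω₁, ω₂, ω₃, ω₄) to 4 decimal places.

(16.5000, -14.8333, 3.1667, -1.5000)

k = lx + ly = 0.2 + 0.1 = 0.3000;  k·ωz = 0.3000·-1.8 = -0.5400
ω₁ (FL) = (vx − vy − k·ωz)/r = 0.9900/0.06 = 16.5000
ω₂ (FR) = (vx + vy + k·ωz)/r = -0.8900/0.06 = -14.8333
ω₃ (RL) = (vx + vy − k·ωz)/r = 0.1900/0.06 = 3.1667
ω₄ (RR) = (vx − vy + k·ωz)/r = -0.0900/0.06 = -1.5000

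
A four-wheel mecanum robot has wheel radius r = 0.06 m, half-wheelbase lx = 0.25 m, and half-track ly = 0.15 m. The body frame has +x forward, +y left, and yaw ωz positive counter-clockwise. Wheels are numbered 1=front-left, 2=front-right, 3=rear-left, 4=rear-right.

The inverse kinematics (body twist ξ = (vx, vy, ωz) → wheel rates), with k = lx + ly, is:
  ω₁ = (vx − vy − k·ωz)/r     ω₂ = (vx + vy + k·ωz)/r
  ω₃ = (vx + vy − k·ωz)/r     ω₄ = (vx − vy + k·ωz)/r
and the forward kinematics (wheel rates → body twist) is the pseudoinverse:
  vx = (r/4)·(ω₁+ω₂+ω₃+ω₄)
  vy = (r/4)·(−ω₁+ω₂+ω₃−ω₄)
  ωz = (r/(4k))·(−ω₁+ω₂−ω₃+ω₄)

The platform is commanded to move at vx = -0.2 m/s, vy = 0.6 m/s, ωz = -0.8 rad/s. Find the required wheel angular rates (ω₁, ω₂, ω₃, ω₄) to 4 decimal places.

k = lx + ly = 0.25 + 0.15 = 0.4000;  k·ωz = 0.4000·-0.8 = -0.3200
ω₁ (FL) = (vx − vy − k·ωz)/r = -0.4800/0.06 = -8.0000
ω₂ (FR) = (vx + vy + k·ωz)/r = 0.0800/0.06 = 1.3333
ω₃ (RL) = (vx + vy − k·ωz)/r = 0.7200/0.06 = 12.0000
ω₄ (RR) = (vx − vy + k·ωz)/r = -1.1200/0.06 = -18.6667

(-8.0000, 1.3333, 12.0000, -18.6667)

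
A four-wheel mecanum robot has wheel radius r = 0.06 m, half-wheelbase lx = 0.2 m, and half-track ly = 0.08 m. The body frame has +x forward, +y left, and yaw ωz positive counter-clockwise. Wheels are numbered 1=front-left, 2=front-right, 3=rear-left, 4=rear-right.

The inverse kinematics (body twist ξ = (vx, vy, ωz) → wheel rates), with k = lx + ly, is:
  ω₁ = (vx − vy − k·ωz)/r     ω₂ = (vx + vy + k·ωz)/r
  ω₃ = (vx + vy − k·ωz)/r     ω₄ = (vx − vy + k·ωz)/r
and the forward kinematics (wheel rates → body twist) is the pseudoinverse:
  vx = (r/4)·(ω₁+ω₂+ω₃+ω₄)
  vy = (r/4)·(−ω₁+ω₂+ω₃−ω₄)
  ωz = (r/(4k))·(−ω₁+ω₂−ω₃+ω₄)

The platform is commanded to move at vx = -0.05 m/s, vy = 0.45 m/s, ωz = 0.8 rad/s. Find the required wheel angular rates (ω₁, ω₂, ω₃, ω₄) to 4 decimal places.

k = lx + ly = 0.2 + 0.08 = 0.2800;  k·ωz = 0.2800·0.8 = 0.2240
ω₁ (FL) = (vx − vy − k·ωz)/r = -0.7240/0.06 = -12.0667
ω₂ (FR) = (vx + vy + k·ωz)/r = 0.6240/0.06 = 10.4000
ω₃ (RL) = (vx + vy − k·ωz)/r = 0.1760/0.06 = 2.9333
ω₄ (RR) = (vx − vy + k·ωz)/r = -0.2760/0.06 = -4.6000

(-12.0667, 10.4000, 2.9333, -4.6000)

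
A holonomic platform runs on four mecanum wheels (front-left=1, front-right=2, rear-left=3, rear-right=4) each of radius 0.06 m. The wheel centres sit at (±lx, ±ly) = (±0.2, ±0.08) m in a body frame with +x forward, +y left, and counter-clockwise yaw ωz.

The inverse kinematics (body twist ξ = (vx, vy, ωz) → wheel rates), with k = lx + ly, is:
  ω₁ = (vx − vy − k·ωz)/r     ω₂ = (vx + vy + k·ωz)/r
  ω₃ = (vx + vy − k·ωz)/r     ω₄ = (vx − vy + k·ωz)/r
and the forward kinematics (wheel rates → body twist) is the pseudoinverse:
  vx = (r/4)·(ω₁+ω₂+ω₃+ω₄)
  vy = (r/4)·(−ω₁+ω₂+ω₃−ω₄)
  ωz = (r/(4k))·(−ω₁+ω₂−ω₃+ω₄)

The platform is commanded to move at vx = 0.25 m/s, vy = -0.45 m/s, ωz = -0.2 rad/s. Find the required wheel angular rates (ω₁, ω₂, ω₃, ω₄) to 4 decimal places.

(12.6000, -4.2667, -2.4000, 10.7333)

k = lx + ly = 0.2 + 0.08 = 0.2800;  k·ωz = 0.2800·-0.2 = -0.0560
ω₁ (FL) = (vx − vy − k·ωz)/r = 0.7560/0.06 = 12.6000
ω₂ (FR) = (vx + vy + k·ωz)/r = -0.2560/0.06 = -4.2667
ω₃ (RL) = (vx + vy − k·ωz)/r = -0.1440/0.06 = -2.4000
ω₄ (RR) = (vx − vy + k·ωz)/r = 0.6440/0.06 = 10.7333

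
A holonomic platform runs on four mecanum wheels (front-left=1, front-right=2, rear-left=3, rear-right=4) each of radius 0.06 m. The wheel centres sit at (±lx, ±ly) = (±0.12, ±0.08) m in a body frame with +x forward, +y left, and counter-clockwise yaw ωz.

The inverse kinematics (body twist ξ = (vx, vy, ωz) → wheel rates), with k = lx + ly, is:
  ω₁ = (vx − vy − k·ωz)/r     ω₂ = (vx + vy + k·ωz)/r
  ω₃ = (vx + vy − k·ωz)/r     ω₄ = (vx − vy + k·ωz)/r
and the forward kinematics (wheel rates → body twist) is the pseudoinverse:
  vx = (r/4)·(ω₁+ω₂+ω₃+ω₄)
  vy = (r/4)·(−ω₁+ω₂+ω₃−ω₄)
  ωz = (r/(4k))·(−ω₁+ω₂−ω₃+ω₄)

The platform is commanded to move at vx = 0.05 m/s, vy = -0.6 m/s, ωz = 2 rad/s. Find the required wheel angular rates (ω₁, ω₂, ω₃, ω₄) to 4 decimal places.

(4.1667, -2.5000, -15.8333, 17.5000)

k = lx + ly = 0.12 + 0.08 = 0.2000;  k·ωz = 0.2000·2 = 0.4000
ω₁ (FL) = (vx − vy − k·ωz)/r = 0.2500/0.06 = 4.1667
ω₂ (FR) = (vx + vy + k·ωz)/r = -0.1500/0.06 = -2.5000
ω₃ (RL) = (vx + vy − k·ωz)/r = -0.9500/0.06 = -15.8333
ω₄ (RR) = (vx − vy + k·ωz)/r = 1.0500/0.06 = 17.5000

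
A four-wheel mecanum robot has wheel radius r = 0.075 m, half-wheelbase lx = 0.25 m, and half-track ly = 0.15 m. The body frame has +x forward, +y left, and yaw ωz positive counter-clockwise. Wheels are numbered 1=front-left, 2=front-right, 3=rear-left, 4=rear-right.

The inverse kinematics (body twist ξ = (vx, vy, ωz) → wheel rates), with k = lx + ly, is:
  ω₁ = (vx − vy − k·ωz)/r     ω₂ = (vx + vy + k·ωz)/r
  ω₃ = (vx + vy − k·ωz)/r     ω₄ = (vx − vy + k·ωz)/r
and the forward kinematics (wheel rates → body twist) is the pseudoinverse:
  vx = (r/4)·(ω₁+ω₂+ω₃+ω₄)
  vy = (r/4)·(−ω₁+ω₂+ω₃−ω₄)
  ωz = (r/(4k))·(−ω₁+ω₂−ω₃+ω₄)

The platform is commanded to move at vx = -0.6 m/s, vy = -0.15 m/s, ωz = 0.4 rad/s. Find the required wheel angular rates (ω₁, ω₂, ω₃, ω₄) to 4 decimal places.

(-8.1333, -7.8667, -12.1333, -3.8667)

k = lx + ly = 0.25 + 0.15 = 0.4000;  k·ωz = 0.4000·0.4 = 0.1600
ω₁ (FL) = (vx − vy − k·ωz)/r = -0.6100/0.075 = -8.1333
ω₂ (FR) = (vx + vy + k·ωz)/r = -0.5900/0.075 = -7.8667
ω₃ (RL) = (vx + vy − k·ωz)/r = -0.9100/0.075 = -12.1333
ω₄ (RR) = (vx − vy + k·ωz)/r = -0.2900/0.075 = -3.8667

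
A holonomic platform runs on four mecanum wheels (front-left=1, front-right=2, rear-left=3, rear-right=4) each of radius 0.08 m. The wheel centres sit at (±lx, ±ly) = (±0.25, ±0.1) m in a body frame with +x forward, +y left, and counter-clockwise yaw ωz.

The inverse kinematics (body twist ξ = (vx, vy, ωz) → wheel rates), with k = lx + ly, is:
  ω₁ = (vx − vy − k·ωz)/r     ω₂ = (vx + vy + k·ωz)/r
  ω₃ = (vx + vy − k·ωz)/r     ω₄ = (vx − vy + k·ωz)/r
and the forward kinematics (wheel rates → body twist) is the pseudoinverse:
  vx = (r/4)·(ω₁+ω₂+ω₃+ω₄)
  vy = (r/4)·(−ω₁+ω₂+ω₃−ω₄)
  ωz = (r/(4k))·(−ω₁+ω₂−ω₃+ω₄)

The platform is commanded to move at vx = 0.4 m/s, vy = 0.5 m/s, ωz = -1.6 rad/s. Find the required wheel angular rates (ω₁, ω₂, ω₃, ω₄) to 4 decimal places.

k = lx + ly = 0.25 + 0.1 = 0.3500;  k·ωz = 0.3500·-1.6 = -0.5600
ω₁ (FL) = (vx − vy − k·ωz)/r = 0.4600/0.08 = 5.7500
ω₂ (FR) = (vx + vy + k·ωz)/r = 0.3400/0.08 = 4.2500
ω₃ (RL) = (vx + vy − k·ωz)/r = 1.4600/0.08 = 18.2500
ω₄ (RR) = (vx − vy + k·ωz)/r = -0.6600/0.08 = -8.2500

(5.7500, 4.2500, 18.2500, -8.2500)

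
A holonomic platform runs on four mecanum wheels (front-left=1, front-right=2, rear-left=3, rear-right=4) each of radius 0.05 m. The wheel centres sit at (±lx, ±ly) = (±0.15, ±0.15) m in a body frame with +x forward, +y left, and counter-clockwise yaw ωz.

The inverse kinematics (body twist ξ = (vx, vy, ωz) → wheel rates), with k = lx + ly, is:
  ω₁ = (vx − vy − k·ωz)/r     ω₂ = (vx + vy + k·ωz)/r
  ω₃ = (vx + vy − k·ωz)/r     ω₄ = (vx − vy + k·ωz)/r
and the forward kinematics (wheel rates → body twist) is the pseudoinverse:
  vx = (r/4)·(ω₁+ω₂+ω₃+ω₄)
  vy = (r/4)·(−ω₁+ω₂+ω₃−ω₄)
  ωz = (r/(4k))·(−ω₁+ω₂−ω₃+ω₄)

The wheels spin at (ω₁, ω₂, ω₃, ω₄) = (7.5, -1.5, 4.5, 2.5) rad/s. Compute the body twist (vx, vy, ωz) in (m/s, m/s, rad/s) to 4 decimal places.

(0.1625, -0.0875, -0.4583)

k = lx + ly = 0.15 + 0.15 = 0.3000
ω₁+ω₂+ω₃+ω₄ = 13.0000  →  vx = (0.05/4)·13.0000 = 0.1625
−ω₁+ω₂+ω₃−ω₄ = -7.0000  →  vy = (0.05/4)·-7.0000 = -0.0875
−ω₁+ω₂−ω₃+ω₄ = -11.0000  →  ωz = (0.05/1.2000)·-11.0000 = -0.4583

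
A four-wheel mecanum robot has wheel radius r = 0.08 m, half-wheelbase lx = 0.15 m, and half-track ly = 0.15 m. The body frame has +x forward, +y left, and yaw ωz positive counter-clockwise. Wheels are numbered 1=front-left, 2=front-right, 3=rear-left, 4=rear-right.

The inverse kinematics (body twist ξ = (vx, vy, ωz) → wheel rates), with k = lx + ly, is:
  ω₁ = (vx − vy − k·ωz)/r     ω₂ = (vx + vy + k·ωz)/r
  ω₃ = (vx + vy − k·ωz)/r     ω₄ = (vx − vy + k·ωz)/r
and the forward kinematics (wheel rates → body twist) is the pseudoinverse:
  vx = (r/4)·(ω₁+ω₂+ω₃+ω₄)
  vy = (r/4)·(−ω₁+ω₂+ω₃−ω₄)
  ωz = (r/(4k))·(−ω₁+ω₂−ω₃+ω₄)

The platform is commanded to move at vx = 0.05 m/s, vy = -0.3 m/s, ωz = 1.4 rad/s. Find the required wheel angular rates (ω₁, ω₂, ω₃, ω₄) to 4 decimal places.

(-0.8750, 2.1250, -8.3750, 9.6250)

k = lx + ly = 0.15 + 0.15 = 0.3000;  k·ωz = 0.3000·1.4 = 0.4200
ω₁ (FL) = (vx − vy − k·ωz)/r = -0.0700/0.08 = -0.8750
ω₂ (FR) = (vx + vy + k·ωz)/r = 0.1700/0.08 = 2.1250
ω₃ (RL) = (vx + vy − k·ωz)/r = -0.6700/0.08 = -8.3750
ω₄ (RR) = (vx − vy + k·ωz)/r = 0.7700/0.08 = 9.6250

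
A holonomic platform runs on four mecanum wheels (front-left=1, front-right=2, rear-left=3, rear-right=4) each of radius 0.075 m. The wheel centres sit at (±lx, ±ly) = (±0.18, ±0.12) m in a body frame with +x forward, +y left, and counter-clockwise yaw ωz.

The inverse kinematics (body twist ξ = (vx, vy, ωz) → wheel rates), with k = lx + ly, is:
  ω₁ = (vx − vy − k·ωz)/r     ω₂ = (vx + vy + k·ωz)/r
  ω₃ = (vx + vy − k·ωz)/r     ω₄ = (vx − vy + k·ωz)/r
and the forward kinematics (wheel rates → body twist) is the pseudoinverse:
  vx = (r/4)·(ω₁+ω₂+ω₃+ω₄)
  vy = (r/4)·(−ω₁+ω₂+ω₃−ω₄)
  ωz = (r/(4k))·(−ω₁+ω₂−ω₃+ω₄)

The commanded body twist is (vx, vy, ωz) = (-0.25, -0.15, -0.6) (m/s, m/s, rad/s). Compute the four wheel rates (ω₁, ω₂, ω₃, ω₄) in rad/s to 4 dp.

(1.0667, -7.7333, -2.9333, -3.7333)

k = lx + ly = 0.18 + 0.12 = 0.3000;  k·ωz = 0.3000·-0.6 = -0.1800
ω₁ (FL) = (vx − vy − k·ωz)/r = 0.0800/0.075 = 1.0667
ω₂ (FR) = (vx + vy + k·ωz)/r = -0.5800/0.075 = -7.7333
ω₃ (RL) = (vx + vy − k·ωz)/r = -0.2200/0.075 = -2.9333
ω₄ (RR) = (vx − vy + k·ωz)/r = -0.2800/0.075 = -3.7333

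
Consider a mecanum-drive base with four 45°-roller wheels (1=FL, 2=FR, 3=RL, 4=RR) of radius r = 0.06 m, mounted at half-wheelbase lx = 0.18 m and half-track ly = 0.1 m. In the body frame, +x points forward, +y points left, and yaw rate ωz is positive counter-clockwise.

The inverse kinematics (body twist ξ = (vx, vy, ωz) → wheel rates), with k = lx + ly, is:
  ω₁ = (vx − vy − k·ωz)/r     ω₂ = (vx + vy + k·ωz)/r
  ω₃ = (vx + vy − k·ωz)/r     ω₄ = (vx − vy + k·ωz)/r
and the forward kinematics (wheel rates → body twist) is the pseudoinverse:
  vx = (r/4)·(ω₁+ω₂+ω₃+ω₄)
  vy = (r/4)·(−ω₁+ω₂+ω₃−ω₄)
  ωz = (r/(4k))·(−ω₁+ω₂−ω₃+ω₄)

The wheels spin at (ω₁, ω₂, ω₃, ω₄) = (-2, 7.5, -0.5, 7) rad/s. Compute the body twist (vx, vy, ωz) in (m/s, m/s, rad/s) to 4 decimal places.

k = lx + ly = 0.18 + 0.1 = 0.2800
ω₁+ω₂+ω₃+ω₄ = 12.0000  →  vx = (0.06/4)·12.0000 = 0.1800
−ω₁+ω₂+ω₃−ω₄ = 2.0000  →  vy = (0.06/4)·2.0000 = 0.0300
−ω₁+ω₂−ω₃+ω₄ = 17.0000  →  ωz = (0.06/1.1200)·17.0000 = 0.9107

(0.1800, 0.0300, 0.9107)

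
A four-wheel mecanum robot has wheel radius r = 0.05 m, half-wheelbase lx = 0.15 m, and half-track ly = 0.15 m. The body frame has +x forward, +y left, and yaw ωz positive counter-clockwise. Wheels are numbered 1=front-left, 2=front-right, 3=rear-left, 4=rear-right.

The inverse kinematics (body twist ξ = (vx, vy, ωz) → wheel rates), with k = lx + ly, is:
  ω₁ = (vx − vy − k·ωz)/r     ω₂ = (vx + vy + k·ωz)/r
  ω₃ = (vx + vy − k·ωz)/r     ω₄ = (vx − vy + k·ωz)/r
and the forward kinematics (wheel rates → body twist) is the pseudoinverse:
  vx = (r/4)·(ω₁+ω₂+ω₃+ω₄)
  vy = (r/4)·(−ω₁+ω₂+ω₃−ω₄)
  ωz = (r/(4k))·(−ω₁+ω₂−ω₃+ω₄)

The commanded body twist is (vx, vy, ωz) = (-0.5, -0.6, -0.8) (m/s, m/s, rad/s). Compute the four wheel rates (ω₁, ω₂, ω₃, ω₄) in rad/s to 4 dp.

(6.8000, -26.8000, -17.2000, -2.8000)

k = lx + ly = 0.15 + 0.15 = 0.3000;  k·ωz = 0.3000·-0.8 = -0.2400
ω₁ (FL) = (vx − vy − k·ωz)/r = 0.3400/0.05 = 6.8000
ω₂ (FR) = (vx + vy + k·ωz)/r = -1.3400/0.05 = -26.8000
ω₃ (RL) = (vx + vy − k·ωz)/r = -0.8600/0.05 = -17.2000
ω₄ (RR) = (vx − vy + k·ωz)/r = -0.1400/0.05 = -2.8000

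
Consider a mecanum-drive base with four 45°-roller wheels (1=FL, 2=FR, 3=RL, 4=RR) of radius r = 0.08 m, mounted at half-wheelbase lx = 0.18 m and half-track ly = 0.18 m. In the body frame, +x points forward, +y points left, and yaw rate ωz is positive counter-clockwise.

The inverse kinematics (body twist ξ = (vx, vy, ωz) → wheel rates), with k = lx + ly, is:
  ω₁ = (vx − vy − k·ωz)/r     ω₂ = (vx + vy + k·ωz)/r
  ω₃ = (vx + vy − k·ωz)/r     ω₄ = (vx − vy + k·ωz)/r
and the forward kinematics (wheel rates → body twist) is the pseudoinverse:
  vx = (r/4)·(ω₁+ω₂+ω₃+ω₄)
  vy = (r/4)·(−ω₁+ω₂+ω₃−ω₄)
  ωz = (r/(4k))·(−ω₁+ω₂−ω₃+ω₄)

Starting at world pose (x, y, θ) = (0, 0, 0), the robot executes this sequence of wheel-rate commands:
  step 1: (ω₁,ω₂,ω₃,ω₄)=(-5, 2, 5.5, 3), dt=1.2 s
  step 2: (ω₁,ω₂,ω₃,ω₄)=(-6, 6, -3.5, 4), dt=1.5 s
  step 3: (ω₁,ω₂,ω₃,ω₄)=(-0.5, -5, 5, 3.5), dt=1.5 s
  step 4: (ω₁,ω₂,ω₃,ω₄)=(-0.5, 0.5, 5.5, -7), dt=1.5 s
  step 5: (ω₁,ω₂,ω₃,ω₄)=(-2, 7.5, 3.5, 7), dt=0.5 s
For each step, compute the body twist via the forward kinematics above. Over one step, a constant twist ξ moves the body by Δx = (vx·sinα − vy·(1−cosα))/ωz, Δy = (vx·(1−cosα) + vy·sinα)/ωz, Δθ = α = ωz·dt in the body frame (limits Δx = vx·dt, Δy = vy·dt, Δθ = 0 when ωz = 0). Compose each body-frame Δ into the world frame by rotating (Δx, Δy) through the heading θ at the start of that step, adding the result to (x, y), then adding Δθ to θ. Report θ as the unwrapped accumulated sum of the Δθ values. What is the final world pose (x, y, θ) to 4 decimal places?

(-0.1772, 0.7439, 0.8278)

step 1: ξ=(vx,vy,ωz)=(0.1100, 0.1900, 0.2500), dt=1.2 → body Δ=(0.0961, 0.2442, 0.3000) → world pose (0.0961, 0.2442, 0.3000)
step 2: ξ=(vx,vy,ωz)=(0.0100, 0.0900, 1.0833), dt=1.5 → body Δ=(-0.0784, 0.0927, 1.6250) → world pose (-0.0062, 0.3096, 1.9250)
step 3: ξ=(vx,vy,ωz)=(0.0600, -0.0600, -0.3333), dt=1.5 → body Δ=(0.0643, -0.1083, -0.5000) → world pose (0.0732, 0.4075, 1.4250)
step 4: ξ=(vx,vy,ωz)=(-0.0300, 0.2700, -0.6389), dt=1.5 → body Δ=(0.1412, 0.3658, -0.9583) → world pose (-0.2682, 0.6004, 0.4667)
step 5: ξ=(vx,vy,ωz)=(0.3200, 0.1200, 0.7222), dt=0.5 → body Δ=(0.1458, 0.0873, 0.3611) → world pose (-0.1772, 0.7439, 0.8278)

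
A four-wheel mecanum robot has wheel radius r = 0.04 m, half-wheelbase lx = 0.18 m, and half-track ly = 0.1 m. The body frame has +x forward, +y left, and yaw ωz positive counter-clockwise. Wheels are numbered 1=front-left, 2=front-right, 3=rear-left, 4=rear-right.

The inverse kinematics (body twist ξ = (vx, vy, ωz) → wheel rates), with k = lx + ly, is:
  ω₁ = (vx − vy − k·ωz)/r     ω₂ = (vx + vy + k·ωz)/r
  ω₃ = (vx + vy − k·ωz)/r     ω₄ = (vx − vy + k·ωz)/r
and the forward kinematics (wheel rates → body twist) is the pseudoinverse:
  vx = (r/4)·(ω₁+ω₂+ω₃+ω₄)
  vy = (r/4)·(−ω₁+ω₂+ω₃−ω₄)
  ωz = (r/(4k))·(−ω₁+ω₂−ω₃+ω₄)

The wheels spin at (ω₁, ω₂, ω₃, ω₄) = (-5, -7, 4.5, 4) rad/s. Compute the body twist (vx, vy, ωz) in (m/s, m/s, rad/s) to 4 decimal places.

(-0.0350, -0.0150, -0.0893)

k = lx + ly = 0.18 + 0.1 = 0.2800
ω₁+ω₂+ω₃+ω₄ = -3.5000  →  vx = (0.04/4)·-3.5000 = -0.0350
−ω₁+ω₂+ω₃−ω₄ = -1.5000  →  vy = (0.04/4)·-1.5000 = -0.0150
−ω₁+ω₂−ω₃+ω₄ = -2.5000  →  ωz = (0.04/1.1200)·-2.5000 = -0.0893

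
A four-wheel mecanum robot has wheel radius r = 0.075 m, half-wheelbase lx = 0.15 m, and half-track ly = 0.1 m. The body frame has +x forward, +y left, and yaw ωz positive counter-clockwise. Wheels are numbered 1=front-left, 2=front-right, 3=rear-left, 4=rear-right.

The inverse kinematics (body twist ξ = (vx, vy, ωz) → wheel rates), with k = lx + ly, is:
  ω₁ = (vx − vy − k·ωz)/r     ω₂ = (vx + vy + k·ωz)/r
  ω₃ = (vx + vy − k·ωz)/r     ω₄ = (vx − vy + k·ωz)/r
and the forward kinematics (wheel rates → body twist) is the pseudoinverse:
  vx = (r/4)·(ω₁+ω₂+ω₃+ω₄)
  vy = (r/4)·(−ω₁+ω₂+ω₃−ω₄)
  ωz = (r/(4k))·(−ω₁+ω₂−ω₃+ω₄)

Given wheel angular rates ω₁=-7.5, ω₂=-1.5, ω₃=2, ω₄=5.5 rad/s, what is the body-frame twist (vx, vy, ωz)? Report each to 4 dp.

(-0.0281, 0.0469, 0.7125)

k = lx + ly = 0.15 + 0.1 = 0.2500
ω₁+ω₂+ω₃+ω₄ = -1.5000  →  vx = (0.075/4)·-1.5000 = -0.0281
−ω₁+ω₂+ω₃−ω₄ = 2.5000  →  vy = (0.075/4)·2.5000 = 0.0469
−ω₁+ω₂−ω₃+ω₄ = 9.5000  →  ωz = (0.075/1.0000)·9.5000 = 0.7125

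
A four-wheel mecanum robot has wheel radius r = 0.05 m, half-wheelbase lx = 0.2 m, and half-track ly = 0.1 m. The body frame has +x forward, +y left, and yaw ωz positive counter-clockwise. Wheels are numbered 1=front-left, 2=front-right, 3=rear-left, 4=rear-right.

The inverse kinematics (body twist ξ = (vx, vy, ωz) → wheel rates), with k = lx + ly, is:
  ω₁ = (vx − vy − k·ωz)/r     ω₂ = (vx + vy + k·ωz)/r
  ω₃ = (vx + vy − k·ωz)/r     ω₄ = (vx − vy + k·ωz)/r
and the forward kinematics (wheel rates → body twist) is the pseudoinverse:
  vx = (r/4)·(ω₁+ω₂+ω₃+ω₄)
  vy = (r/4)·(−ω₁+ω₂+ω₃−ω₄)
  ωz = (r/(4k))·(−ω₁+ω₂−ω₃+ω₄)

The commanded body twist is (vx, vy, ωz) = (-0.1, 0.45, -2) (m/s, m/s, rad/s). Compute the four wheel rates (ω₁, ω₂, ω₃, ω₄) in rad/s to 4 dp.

(1.0000, -5.0000, 19.0000, -23.0000)

k = lx + ly = 0.2 + 0.1 = 0.3000;  k·ωz = 0.3000·-2 = -0.6000
ω₁ (FL) = (vx − vy − k·ωz)/r = 0.0500/0.05 = 1.0000
ω₂ (FR) = (vx + vy + k·ωz)/r = -0.2500/0.05 = -5.0000
ω₃ (RL) = (vx + vy − k·ωz)/r = 0.9500/0.05 = 19.0000
ω₄ (RR) = (vx − vy + k·ωz)/r = -1.1500/0.05 = -23.0000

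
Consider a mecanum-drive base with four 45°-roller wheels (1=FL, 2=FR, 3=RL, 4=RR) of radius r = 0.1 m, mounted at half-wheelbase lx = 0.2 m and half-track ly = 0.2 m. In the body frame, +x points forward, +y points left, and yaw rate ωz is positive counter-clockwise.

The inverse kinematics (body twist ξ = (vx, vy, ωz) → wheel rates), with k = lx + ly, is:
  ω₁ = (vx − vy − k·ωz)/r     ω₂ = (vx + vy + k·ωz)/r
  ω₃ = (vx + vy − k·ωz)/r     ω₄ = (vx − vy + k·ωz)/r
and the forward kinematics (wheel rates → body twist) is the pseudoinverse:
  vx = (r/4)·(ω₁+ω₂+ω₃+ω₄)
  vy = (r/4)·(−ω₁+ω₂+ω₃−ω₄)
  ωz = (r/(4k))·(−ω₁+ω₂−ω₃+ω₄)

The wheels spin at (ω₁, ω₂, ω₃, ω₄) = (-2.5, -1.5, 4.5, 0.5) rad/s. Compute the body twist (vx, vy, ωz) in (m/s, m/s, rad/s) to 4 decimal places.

(0.0250, 0.1250, -0.1875)

k = lx + ly = 0.2 + 0.2 = 0.4000
ω₁+ω₂+ω₃+ω₄ = 1.0000  →  vx = (0.1/4)·1.0000 = 0.0250
−ω₁+ω₂+ω₃−ω₄ = 5.0000  →  vy = (0.1/4)·5.0000 = 0.1250
−ω₁+ω₂−ω₃+ω₄ = -3.0000  →  ωz = (0.1/1.6000)·-3.0000 = -0.1875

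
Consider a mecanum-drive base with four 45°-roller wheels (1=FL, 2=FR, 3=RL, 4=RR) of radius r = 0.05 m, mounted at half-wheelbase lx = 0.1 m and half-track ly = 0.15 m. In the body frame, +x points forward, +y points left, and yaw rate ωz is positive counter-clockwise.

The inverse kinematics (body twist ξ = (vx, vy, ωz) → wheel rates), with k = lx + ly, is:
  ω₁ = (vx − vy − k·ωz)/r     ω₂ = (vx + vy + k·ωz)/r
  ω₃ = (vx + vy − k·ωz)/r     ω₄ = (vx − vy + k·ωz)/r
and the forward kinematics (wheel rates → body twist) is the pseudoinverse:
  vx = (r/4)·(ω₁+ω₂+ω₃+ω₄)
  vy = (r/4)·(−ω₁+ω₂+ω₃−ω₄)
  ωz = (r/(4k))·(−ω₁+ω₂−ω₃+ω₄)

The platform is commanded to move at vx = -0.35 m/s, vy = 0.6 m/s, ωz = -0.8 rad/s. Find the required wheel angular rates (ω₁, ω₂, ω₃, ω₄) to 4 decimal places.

k = lx + ly = 0.1 + 0.15 = 0.2500;  k·ωz = 0.2500·-0.8 = -0.2000
ω₁ (FL) = (vx − vy − k·ωz)/r = -0.7500/0.05 = -15.0000
ω₂ (FR) = (vx + vy + k·ωz)/r = 0.0500/0.05 = 1.0000
ω₃ (RL) = (vx + vy − k·ωz)/r = 0.4500/0.05 = 9.0000
ω₄ (RR) = (vx − vy + k·ωz)/r = -1.1500/0.05 = -23.0000

(-15.0000, 1.0000, 9.0000, -23.0000)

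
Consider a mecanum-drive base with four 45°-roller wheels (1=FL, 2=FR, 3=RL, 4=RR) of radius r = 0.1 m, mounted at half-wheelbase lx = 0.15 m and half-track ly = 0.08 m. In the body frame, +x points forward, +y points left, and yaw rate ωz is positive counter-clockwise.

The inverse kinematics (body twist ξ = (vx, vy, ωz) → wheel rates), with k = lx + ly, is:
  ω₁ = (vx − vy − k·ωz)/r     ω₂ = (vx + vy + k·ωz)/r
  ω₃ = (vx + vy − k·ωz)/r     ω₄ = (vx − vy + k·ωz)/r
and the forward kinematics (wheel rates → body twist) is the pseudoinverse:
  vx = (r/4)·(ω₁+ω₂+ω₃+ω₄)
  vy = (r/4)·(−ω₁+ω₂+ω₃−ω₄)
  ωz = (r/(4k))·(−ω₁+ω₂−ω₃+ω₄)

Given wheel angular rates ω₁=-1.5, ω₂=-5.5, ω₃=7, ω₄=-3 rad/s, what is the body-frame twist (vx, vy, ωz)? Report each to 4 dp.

(-0.0750, 0.1500, -1.5217)

k = lx + ly = 0.15 + 0.08 = 0.2300
ω₁+ω₂+ω₃+ω₄ = -3.0000  →  vx = (0.1/4)·-3.0000 = -0.0750
−ω₁+ω₂+ω₃−ω₄ = 6.0000  →  vy = (0.1/4)·6.0000 = 0.1500
−ω₁+ω₂−ω₃+ω₄ = -14.0000  →  ωz = (0.1/0.9200)·-14.0000 = -1.5217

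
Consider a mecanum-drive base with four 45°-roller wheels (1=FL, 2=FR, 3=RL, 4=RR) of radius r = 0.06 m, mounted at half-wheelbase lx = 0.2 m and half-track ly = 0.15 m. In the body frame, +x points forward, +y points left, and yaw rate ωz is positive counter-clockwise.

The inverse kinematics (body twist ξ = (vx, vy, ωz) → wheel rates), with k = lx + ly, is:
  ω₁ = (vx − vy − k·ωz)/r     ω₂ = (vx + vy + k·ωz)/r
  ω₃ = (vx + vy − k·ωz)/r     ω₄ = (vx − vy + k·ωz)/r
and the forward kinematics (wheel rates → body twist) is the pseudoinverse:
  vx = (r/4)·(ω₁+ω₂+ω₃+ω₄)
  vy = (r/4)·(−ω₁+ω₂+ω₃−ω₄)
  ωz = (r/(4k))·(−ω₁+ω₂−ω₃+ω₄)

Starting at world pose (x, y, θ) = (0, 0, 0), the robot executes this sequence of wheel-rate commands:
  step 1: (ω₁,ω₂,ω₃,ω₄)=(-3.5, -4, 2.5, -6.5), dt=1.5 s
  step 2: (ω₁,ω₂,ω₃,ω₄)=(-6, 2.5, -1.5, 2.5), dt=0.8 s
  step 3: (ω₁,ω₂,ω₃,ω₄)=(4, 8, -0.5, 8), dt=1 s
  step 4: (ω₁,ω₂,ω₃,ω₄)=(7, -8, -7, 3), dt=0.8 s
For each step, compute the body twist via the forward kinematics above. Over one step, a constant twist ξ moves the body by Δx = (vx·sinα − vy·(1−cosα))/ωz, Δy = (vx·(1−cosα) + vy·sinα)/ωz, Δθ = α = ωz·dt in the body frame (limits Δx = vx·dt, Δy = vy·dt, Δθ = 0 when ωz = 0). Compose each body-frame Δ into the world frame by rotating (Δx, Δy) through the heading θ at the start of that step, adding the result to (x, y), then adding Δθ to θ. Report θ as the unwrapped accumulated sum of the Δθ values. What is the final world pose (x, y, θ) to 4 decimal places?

(0.1220, -0.0294, 0.1821)

step 1: ξ=(vx,vy,ωz)=(-0.1725, 0.1275, -0.4071), dt=1.5 → body Δ=(-0.1864, 0.2562, -0.6107) → world pose (-0.1864, 0.2562, -0.6107)
step 2: ξ=(vx,vy,ωz)=(-0.0375, 0.0675, 0.5357), dt=0.8 → body Δ=(-0.0405, 0.0460, 0.4286) → world pose (-0.1931, 0.3171, -0.1821)
step 3: ξ=(vx,vy,ωz)=(0.2925, -0.0675, 0.5357), dt=1.0 → body Δ=(0.2964, 0.0122, 0.5357) → world pose (0.1005, 0.2754, 0.3536)
step 4: ξ=(vx,vy,ωz)=(-0.0750, -0.3750, -0.2143), dt=0.8 → body Δ=(-0.0854, -0.2934, -0.1714) → world pose (0.1220, -0.0294, 0.1821)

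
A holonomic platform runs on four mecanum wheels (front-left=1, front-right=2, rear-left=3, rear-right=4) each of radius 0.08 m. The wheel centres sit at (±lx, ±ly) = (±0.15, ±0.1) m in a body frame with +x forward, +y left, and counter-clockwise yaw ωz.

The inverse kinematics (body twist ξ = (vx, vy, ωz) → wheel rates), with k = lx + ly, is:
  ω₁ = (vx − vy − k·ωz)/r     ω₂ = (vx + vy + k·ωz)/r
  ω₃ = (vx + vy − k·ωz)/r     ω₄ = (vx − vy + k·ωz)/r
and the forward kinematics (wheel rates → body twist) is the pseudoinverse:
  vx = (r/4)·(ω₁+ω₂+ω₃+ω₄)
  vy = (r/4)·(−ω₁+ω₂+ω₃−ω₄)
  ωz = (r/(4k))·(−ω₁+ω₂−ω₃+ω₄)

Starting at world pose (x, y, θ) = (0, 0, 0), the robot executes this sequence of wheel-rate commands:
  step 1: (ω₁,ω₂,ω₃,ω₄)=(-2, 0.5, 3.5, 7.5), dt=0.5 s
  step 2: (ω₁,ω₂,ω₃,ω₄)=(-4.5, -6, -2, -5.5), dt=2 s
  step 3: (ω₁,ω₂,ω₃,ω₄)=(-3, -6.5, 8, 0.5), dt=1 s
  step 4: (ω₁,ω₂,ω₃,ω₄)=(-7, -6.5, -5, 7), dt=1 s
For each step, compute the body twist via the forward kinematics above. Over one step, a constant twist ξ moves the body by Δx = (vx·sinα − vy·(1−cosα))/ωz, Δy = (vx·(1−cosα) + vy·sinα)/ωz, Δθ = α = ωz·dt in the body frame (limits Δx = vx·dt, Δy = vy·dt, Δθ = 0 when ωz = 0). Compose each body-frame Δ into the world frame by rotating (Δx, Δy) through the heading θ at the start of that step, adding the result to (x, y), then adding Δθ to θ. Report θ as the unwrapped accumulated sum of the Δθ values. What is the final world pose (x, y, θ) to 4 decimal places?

step 1: ξ=(vx,vy,ωz)=(0.1900, -0.0300, 0.5200), dt=0.5 → body Δ=(0.0959, -0.0026, 0.2600) → world pose (0.0959, -0.0026, 0.2600)
step 2: ξ=(vx,vy,ωz)=(-0.3600, 0.0400, -0.4000), dt=2.0 → body Δ=(-0.6153, 0.3447, -0.8000) → world pose (-0.5874, 0.1724, -0.5400)
step 3: ξ=(vx,vy,ωz)=(-0.0200, 0.0800, -0.8800), dt=1.0 → body Δ=(0.0155, 0.0783, -0.8800) → world pose (-0.5338, 0.2316, -1.4200)
step 4: ξ=(vx,vy,ωz)=(-0.2300, -0.2300, 1.0000), dt=1.0 → body Δ=(-0.0878, -0.2993, 1.0000) → world pose (-0.8429, 0.2735, -0.4200)

(-0.8429, 0.2735, -0.4200)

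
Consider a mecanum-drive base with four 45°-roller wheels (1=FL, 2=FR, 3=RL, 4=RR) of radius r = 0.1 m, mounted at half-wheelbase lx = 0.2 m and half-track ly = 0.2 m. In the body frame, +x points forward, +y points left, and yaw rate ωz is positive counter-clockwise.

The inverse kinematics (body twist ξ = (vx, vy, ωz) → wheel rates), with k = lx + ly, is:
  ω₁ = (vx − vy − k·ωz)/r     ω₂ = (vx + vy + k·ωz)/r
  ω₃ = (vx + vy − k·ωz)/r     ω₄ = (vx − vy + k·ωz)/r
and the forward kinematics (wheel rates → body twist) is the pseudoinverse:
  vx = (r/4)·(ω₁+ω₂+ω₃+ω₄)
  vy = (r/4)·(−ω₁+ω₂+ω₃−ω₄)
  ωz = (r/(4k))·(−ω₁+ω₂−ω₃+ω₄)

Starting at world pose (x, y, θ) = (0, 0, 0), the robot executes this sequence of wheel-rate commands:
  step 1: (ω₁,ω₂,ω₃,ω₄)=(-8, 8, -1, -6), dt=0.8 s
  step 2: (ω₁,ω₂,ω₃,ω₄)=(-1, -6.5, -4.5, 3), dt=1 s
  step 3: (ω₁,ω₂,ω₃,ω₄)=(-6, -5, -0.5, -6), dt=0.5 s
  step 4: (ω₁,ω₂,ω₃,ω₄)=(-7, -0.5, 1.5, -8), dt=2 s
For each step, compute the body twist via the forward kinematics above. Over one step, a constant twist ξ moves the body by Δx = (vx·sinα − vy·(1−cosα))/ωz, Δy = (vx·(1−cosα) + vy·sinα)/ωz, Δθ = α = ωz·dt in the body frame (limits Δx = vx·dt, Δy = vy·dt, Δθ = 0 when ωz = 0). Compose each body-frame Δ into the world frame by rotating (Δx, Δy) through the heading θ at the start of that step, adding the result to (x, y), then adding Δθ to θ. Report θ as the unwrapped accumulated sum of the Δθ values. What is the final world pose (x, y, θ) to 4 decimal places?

(-1.3937, 0.4205, 0.1594)

step 1: ξ=(vx,vy,ωz)=(-0.1750, 0.5250, 0.6875), dt=0.8 → body Δ=(-0.2457, 0.3616, 0.5500) → world pose (-0.2457, 0.3616, 0.5500)
step 2: ξ=(vx,vy,ωz)=(-0.2250, -0.3250, 0.1250), dt=1.0 → body Δ=(-0.2041, -0.3382, 0.1250) → world pose (-0.2429, -0.0334, 0.6750)
step 3: ξ=(vx,vy,ωz)=(-0.4375, 0.1625, -0.2812), dt=0.5 → body Δ=(-0.2123, 0.0963, -0.1406) → world pose (-0.4689, -0.0909, 0.5344)
step 4: ξ=(vx,vy,ωz)=(-0.3500, 0.4000, -0.1875), dt=2.0 → body Δ=(-0.5355, 0.9111, -0.3750) → world pose (-1.3937, 0.4205, 0.1594)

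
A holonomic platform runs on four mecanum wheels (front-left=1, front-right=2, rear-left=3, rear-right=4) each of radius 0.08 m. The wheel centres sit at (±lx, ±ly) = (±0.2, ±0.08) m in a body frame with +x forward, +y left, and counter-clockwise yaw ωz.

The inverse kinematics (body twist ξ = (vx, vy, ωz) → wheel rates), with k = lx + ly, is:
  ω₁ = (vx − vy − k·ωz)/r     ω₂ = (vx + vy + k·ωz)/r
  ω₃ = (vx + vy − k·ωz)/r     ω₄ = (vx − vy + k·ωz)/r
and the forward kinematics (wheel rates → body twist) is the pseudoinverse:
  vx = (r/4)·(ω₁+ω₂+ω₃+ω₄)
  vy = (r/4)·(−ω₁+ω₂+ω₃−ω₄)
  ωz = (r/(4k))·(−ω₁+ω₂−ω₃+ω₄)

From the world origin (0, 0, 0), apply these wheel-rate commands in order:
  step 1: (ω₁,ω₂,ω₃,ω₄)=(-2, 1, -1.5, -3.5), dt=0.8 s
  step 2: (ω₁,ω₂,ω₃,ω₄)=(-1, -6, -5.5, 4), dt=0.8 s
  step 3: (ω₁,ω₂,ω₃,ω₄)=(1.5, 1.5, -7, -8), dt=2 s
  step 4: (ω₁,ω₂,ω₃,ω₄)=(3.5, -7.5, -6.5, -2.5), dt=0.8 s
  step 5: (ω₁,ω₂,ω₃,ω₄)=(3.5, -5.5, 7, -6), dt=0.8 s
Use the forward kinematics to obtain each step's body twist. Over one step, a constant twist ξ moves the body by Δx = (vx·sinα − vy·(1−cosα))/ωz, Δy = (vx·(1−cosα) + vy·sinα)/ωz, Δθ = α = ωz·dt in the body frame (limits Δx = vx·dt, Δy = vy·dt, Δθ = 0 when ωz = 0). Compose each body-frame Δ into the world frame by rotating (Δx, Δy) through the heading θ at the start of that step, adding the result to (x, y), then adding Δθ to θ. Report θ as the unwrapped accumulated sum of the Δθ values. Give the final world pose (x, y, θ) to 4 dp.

step 1: ξ=(vx,vy,ωz)=(-0.1200, 0.1000, 0.0714), dt=0.8 → body Δ=(-0.0982, 0.0772, 0.0571) → world pose (-0.0982, 0.0772, 0.0571)
step 2: ξ=(vx,vy,ωz)=(-0.1700, -0.2900, 0.3214), dt=0.8 → body Δ=(-0.1048, -0.2468, 0.2571) → world pose (-0.1888, -0.1752, 0.3143)
step 3: ξ=(vx,vy,ωz)=(-0.2400, 0.0200, -0.0714), dt=2.0 → body Δ=(-0.4755, 0.0741, -0.1429) → world pose (-0.6639, -0.2517, 0.1714)
step 4: ξ=(vx,vy,ωz)=(-0.2600, -0.3000, -0.5000), dt=0.8 → body Δ=(-0.2499, -0.1926, -0.4000) → world pose (-0.8773, -0.4842, -0.2286)
step 5: ξ=(vx,vy,ωz)=(-0.0200, 0.0800, -1.5714), dt=0.8 → body Δ=(0.0231, 0.0572, -1.2571) → world pose (-0.8418, -0.4336, -1.4857)

(-0.8418, -0.4336, -1.4857)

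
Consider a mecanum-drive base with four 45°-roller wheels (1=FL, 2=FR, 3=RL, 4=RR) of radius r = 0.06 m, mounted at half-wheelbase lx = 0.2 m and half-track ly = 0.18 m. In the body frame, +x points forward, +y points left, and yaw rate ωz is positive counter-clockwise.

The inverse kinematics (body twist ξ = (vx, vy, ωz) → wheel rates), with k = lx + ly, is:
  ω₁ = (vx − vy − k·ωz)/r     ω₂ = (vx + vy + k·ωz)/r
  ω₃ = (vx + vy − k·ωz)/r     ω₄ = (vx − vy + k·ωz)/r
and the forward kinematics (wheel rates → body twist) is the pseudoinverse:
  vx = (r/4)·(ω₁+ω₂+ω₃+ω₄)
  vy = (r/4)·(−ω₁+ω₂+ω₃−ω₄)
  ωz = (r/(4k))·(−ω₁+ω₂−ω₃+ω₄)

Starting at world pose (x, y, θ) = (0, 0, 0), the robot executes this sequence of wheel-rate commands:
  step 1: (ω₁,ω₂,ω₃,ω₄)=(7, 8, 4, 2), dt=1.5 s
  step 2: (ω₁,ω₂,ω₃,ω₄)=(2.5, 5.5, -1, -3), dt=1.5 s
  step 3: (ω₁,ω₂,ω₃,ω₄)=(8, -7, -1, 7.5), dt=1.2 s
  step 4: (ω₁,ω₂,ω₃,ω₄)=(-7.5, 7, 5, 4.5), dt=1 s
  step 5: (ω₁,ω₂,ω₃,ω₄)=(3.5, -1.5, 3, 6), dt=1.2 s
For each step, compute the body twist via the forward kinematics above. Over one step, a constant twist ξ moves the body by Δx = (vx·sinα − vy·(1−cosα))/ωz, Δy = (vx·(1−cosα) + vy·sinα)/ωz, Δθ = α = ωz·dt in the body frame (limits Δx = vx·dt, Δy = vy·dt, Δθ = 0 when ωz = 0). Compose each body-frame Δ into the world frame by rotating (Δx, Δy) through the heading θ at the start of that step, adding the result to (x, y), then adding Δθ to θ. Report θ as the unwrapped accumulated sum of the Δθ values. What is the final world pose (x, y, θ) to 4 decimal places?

step 1: ξ=(vx,vy,ωz)=(0.3150, 0.0450, -0.0395), dt=1.5 → body Δ=(0.4742, 0.0535, -0.0592) → world pose (0.4742, 0.0535, -0.0592)
step 2: ξ=(vx,vy,ωz)=(0.0600, 0.0750, 0.0395), dt=1.5 → body Δ=(0.0866, 0.1151, 0.0592) → world pose (0.5675, 0.1632, 0.0000)
step 3: ξ=(vx,vy,ωz)=(0.1125, -0.3525, -0.2566), dt=1.2 → body Δ=(0.0683, -0.4370, -0.3079) → world pose (0.6358, -0.2737, -0.3079)
step 4: ξ=(vx,vy,ωz)=(0.1350, 0.2250, 0.5526), dt=1.0 → body Δ=(0.0676, 0.2501, 0.5526) → world pose (0.7760, -0.0559, 0.2447)
step 5: ξ=(vx,vy,ωz)=(0.1650, -0.1200, -0.0789), dt=1.2 → body Δ=(0.1909, -0.1532, -0.0947) → world pose (0.9983, -0.1582, 0.1500)

(0.9983, -0.1582, 0.1500)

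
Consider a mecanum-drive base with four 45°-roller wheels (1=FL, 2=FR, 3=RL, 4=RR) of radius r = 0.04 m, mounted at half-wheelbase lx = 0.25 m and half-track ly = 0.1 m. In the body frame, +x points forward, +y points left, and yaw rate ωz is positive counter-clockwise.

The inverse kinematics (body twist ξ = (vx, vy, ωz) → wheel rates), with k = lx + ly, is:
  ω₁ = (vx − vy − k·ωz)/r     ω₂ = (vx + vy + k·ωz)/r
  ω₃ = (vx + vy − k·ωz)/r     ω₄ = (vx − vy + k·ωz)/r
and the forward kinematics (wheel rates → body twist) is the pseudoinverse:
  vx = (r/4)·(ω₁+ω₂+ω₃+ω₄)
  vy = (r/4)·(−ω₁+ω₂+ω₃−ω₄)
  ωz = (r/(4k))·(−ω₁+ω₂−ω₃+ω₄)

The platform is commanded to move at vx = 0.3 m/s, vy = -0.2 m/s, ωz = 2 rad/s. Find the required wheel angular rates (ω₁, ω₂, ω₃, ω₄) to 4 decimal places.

(-5.0000, 20.0000, -15.0000, 30.0000)

k = lx + ly = 0.25 + 0.1 = 0.3500;  k·ωz = 0.3500·2 = 0.7000
ω₁ (FL) = (vx − vy − k·ωz)/r = -0.2000/0.04 = -5.0000
ω₂ (FR) = (vx + vy + k·ωz)/r = 0.8000/0.04 = 20.0000
ω₃ (RL) = (vx + vy − k·ωz)/r = -0.6000/0.04 = -15.0000
ω₄ (RR) = (vx − vy + k·ωz)/r = 1.2000/0.04 = 30.0000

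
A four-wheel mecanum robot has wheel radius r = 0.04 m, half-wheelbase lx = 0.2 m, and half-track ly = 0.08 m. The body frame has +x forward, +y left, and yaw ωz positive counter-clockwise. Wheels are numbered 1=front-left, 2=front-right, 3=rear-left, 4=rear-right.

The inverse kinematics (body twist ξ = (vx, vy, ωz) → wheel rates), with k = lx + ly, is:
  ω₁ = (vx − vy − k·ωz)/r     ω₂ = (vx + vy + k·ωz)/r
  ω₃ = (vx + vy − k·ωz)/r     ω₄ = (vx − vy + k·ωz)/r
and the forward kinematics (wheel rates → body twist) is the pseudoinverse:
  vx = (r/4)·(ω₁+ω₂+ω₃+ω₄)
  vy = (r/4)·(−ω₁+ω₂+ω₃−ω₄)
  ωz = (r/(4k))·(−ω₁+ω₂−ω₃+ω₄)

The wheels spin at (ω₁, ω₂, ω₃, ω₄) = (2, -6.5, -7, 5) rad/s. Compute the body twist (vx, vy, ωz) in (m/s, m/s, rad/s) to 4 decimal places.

(-0.0650, -0.2050, 0.1250)

k = lx + ly = 0.2 + 0.08 = 0.2800
ω₁+ω₂+ω₃+ω₄ = -6.5000  →  vx = (0.04/4)·-6.5000 = -0.0650
−ω₁+ω₂+ω₃−ω₄ = -20.5000  →  vy = (0.04/4)·-20.5000 = -0.2050
−ω₁+ω₂−ω₃+ω₄ = 3.5000  →  ωz = (0.04/1.1200)·3.5000 = 0.1250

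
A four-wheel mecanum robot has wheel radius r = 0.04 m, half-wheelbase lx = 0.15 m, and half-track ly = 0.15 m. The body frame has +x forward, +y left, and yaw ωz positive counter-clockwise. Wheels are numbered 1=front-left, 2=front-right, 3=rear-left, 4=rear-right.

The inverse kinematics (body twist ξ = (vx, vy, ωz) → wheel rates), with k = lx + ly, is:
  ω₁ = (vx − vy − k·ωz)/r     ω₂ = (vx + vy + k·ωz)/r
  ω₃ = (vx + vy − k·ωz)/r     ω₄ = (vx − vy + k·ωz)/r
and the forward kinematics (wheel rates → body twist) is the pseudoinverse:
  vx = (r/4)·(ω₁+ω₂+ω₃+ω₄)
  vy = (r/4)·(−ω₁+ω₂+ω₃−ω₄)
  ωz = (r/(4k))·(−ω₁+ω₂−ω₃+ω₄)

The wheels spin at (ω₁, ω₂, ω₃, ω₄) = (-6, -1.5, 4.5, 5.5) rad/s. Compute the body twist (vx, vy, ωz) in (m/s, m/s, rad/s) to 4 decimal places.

(0.0250, 0.0350, 0.1833)

k = lx + ly = 0.15 + 0.15 = 0.3000
ω₁+ω₂+ω₃+ω₄ = 2.5000  →  vx = (0.04/4)·2.5000 = 0.0250
−ω₁+ω₂+ω₃−ω₄ = 3.5000  →  vy = (0.04/4)·3.5000 = 0.0350
−ω₁+ω₂−ω₃+ω₄ = 5.5000  →  ωz = (0.04/1.2000)·5.5000 = 0.1833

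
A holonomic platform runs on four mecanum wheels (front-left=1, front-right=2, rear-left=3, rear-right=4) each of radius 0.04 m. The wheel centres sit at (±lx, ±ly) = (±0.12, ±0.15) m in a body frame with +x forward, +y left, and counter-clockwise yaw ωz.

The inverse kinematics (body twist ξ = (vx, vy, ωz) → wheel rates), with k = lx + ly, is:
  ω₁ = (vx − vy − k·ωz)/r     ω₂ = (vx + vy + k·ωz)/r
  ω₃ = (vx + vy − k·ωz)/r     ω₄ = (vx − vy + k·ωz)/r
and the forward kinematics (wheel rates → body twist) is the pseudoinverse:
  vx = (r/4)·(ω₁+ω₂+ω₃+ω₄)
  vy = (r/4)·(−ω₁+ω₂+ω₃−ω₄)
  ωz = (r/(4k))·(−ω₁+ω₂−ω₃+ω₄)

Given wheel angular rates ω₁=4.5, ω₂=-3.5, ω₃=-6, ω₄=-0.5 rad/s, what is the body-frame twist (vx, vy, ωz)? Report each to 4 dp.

k = lx + ly = 0.12 + 0.15 = 0.2700
ω₁+ω₂+ω₃+ω₄ = -5.5000  →  vx = (0.04/4)·-5.5000 = -0.0550
−ω₁+ω₂+ω₃−ω₄ = -13.5000  →  vy = (0.04/4)·-13.5000 = -0.1350
−ω₁+ω₂−ω₃+ω₄ = -2.5000  →  ωz = (0.04/1.0800)·-2.5000 = -0.0926

(-0.0550, -0.1350, -0.0926)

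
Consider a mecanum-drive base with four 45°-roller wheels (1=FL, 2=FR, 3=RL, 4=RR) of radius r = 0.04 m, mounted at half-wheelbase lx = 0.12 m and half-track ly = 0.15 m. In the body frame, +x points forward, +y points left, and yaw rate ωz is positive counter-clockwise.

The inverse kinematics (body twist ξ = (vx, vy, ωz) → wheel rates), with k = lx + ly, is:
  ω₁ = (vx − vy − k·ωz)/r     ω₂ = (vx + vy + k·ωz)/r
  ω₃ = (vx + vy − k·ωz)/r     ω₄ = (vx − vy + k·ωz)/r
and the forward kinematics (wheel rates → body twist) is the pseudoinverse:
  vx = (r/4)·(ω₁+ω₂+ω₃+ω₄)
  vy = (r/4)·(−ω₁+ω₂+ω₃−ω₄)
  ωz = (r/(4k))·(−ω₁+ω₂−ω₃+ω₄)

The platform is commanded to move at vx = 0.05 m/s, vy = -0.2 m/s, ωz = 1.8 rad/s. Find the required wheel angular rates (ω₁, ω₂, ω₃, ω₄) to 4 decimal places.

(-5.9000, 8.4000, -15.9000, 18.4000)

k = lx + ly = 0.12 + 0.15 = 0.2700;  k·ωz = 0.2700·1.8 = 0.4860
ω₁ (FL) = (vx − vy − k·ωz)/r = -0.2360/0.04 = -5.9000
ω₂ (FR) = (vx + vy + k·ωz)/r = 0.3360/0.04 = 8.4000
ω₃ (RL) = (vx + vy − k·ωz)/r = -0.6360/0.04 = -15.9000
ω₄ (RR) = (vx − vy + k·ωz)/r = 0.7360/0.04 = 18.4000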